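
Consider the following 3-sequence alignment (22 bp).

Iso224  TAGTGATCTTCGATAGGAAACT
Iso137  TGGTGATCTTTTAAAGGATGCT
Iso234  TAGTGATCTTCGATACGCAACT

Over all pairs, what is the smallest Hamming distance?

2

Pairwise Hamming distances:
  Iso224 vs Iso137: 6
  Iso224 vs Iso234: 2
  Iso137 vs Iso234: 8
The smallest is 2, between Iso224 and Iso234.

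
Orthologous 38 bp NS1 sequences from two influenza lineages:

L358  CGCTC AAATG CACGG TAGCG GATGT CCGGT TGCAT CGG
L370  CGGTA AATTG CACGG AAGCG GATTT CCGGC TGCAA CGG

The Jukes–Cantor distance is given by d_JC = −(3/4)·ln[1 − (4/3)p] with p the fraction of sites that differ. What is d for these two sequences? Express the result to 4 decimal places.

The sequences differ at positions 3 (C/G), 5 (C/A), 8 (A/T), 16 (T/A), 24 (G/T), 30 (T/C), 35 (T/A).
p = 7/38 = 0.184211.
d = −0.75 · ln(1 − (4/3)·0.184211) = −0.75 · ln(0.754385) = −0.75 · (-0.281852) = 0.2114.

0.2114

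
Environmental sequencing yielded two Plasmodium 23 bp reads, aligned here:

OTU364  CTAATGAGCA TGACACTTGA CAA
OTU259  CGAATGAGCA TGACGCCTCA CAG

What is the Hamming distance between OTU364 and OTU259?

Mismatches occur at site 2 (T↔G), site 15 (A↔G), site 17 (T↔C), site 19 (G↔C), site 23 (A↔G).
That gives 5 mismatches out of 23 aligned sites, so the Hamming distance is 5.

5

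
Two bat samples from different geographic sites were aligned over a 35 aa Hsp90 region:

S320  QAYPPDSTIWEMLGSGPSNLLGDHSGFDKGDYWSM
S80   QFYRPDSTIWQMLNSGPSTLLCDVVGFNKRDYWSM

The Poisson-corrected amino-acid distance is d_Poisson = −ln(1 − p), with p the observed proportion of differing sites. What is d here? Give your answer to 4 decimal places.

Mismatches occur at site 2 (A↔F), site 4 (P↔R), site 11 (E↔Q), site 14 (G↔N), site 19 (N↔T), site 22 (G↔C), site 24 (H↔V), site 25 (S↔V), site 28 (D↔N), site 30 (G↔R).
p = 10/35 = 0.285714.
d = −ln(1 − 0.285714) = −ln(0.714286) = 0.3365.

0.3365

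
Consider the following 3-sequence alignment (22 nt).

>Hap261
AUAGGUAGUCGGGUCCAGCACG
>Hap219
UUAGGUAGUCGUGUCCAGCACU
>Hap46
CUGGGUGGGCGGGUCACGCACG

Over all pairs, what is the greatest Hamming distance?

8

Pairwise Hamming distances:
  Hap261 vs Hap219: 3
  Hap261 vs Hap46: 6
  Hap219 vs Hap46: 8
The largest is 8, between Hap219 and Hap46.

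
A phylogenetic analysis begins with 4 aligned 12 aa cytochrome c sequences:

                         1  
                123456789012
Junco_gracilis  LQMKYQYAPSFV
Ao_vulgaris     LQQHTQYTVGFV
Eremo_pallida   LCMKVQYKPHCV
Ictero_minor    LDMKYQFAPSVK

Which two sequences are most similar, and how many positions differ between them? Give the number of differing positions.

Pairwise Hamming distances:
  Junco_gracilis vs Ao_vulgaris: 6
  Junco_gracilis vs Eremo_pallida: 5
  Junco_gracilis vs Ictero_minor: 4
  Ao_vulgaris vs Eremo_pallida: 8
  Ao_vulgaris vs Ictero_minor: 10
  Eremo_pallida vs Ictero_minor: 7
The smallest is 4, between Junco_gracilis and Ictero_minor.

4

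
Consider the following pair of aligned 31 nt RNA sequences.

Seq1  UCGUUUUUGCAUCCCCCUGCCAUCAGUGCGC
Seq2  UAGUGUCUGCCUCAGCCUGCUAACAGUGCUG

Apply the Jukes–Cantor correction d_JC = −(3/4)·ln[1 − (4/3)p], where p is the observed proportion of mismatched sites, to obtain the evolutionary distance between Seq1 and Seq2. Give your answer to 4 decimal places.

Differing sites — 2:C/A; 5:U/G; 7:U/C; 11:A/C; 14:C/A; 15:C/G; 21:C/U; 23:U/A; 30:G/U; 31:C/G.
p = 10/31 = 0.322581.
d = −0.75 · ln(1 − (4/3)·0.322581) = −0.75 · ln(0.569892) = −0.75 · (-0.562308) = 0.4217.

0.4217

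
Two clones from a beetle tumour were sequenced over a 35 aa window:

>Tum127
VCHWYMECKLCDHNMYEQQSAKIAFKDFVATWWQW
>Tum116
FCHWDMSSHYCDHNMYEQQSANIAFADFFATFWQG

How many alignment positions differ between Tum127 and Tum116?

Differing sites — 1:V/F; 5:Y/D; 7:E/S; 8:C/S; 9:K/H; 10:L/Y; 22:K/N; 26:K/A; 29:V/F; 32:W/F; 35:W/G.
That gives 11 mismatches out of 35 aligned sites, so the Hamming distance is 11.

11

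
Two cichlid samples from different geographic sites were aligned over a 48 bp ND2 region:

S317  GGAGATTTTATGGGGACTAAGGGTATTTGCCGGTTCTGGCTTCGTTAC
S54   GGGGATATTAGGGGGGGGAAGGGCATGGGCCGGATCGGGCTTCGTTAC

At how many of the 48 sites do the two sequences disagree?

Mismatches occur at site 3 (A/G), site 7 (T/A), site 11 (T/G), site 16 (A/G), site 17 (C/G), site 18 (T/G), site 24 (T/C), site 27 (T/G), site 28 (T/G), site 34 (T/A), site 37 (T/G).
That gives 11 mismatches out of 48 aligned sites, so the Hamming distance is 11.

11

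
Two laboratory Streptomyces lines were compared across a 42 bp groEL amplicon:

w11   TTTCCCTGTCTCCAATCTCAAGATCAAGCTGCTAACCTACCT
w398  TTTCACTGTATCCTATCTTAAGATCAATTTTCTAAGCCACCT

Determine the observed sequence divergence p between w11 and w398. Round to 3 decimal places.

0.214

The sequences differ at positions 5 (C/A), 10 (C/A), 14 (A/T), 19 (C/T), 28 (G/T), 29 (C/T), 31 (G/T), 36 (C/G), 38 (T/C).
There are 9 differences over 42 sites, so p = 9/42 = 0.214.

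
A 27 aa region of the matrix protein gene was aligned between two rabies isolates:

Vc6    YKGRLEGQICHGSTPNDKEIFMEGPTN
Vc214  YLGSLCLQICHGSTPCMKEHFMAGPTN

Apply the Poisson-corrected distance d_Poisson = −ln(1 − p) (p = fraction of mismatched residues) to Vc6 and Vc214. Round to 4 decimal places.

Differing sites — 2:K/L; 4:R/S; 6:E/C; 7:G/L; 16:N/C; 17:D/M; 20:I/H; 23:E/A.
p = 8/27 = 0.296296.
d = −ln(1 − 0.296296) = −ln(0.703704) = 0.3514.

0.3514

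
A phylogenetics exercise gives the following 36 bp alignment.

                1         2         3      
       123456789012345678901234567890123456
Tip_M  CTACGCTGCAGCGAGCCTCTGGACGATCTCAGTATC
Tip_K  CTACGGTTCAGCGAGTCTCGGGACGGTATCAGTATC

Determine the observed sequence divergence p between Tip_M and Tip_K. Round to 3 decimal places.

Differing sites — 6:C/G; 8:G/T; 16:C/T; 20:T/G; 26:A/G; 28:C/A.
There are 6 differences over 36 sites, so p = 6/36 = 0.167.

0.167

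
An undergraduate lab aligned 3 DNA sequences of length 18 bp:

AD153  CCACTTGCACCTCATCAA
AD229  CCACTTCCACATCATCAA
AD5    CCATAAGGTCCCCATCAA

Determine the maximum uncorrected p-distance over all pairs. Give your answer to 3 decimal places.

0.444

Pairwise Hamming distances:
  AD153 vs AD229: 2
  AD153 vs AD5: 6
  AD229 vs AD5: 8
The largest is 8 mismatches, between AD229 and AD5; p = 8/18 = 0.444.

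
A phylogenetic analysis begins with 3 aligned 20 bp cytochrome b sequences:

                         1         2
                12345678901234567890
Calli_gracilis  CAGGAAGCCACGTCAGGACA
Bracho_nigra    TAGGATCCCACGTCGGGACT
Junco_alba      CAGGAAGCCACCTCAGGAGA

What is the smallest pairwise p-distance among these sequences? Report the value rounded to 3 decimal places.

0.100

Pairwise Hamming distances:
  Calli_gracilis vs Bracho_nigra: 5
  Calli_gracilis vs Junco_alba: 2
  Bracho_nigra vs Junco_alba: 7
The smallest is 2 mismatches, between Calli_gracilis and Junco_alba; p = 2/20 = 0.100.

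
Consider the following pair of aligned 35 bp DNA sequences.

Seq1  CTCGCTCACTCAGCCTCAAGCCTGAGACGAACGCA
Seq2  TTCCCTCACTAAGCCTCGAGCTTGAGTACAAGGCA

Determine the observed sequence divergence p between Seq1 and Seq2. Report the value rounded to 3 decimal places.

Differing sites — 1:C/T; 4:G/C; 11:C/A; 18:A/G; 22:C/T; 27:A/T; 28:C/A; 29:G/C; 32:C/G.
There are 9 differences over 35 sites, so p = 9/35 = 0.257.

0.257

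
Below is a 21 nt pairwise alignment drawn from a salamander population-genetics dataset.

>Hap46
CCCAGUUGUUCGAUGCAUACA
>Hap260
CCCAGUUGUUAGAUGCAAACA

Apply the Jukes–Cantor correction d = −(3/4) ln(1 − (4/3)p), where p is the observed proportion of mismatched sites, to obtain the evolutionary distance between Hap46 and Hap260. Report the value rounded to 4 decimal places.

Mismatches occur at site 11 (C→A), site 18 (U→A).
p = 2/21 = 0.095238.
d = −0.75 · ln(1 − (4/3)·0.095238) = −0.75 · ln(0.873016) = −0.75 · (-0.135801) = 0.1019.

0.1019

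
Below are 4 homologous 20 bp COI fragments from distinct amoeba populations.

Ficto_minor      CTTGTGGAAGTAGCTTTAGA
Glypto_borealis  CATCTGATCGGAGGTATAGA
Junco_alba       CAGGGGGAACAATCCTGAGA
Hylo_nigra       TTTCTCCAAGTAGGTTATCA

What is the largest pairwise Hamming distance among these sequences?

15

Pairwise Hamming distances:
  Ficto_minor vs Glypto_borealis: 8
  Ficto_minor vs Junco_alba: 8
  Ficto_minor vs Hylo_nigra: 8
  Glypto_borealis vs Junco_alba: 13
  Glypto_borealis vs Hylo_nigra: 11
  Junco_alba vs Hylo_nigra: 15
The largest is 15, between Junco_alba and Hylo_nigra.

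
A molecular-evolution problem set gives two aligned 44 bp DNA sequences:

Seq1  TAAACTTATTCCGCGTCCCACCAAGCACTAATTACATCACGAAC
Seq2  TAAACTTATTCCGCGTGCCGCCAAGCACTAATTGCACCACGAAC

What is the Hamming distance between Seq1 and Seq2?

The sequences differ at positions 17 (C/G), 20 (A/G), 34 (A/G), 37 (T/C).
That gives 4 mismatches out of 44 aligned sites, so the Hamming distance is 4.

4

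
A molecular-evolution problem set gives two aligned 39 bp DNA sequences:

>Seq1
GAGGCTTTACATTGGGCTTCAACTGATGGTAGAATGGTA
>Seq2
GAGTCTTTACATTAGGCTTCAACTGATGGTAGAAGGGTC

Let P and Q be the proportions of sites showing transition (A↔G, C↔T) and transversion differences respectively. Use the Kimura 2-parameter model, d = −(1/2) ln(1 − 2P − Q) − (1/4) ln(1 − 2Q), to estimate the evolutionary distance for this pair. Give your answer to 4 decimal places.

0.1104

Mismatches occur at site 4 (G↔T, transversion), site 14 (G↔A, transition), site 35 (T↔G, transversion), site 39 (A↔C, transversion).
Of the 4 differences, 1 transition and 3 transversions over 39 sites: P = 1/39 = 0.025641, Q = 3/39 = 0.076923.
d = −0.5·ln(0.871795) − 0.25·ln(0.846154) = −0.5·(-0.137201) − 0.25·(-0.167054) = 0.1104.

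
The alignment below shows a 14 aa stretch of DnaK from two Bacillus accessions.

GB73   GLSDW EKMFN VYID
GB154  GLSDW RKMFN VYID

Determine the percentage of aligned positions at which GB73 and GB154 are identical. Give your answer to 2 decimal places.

92.86%

Differing sites — 6:E/R.
13 of the 14 sites match, so the percent identity is 13/14 × 100 = 92.86%.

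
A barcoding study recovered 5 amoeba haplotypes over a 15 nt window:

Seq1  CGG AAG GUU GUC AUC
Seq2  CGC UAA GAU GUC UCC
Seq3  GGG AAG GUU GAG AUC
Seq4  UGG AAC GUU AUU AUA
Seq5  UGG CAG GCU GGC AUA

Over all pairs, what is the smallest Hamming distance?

Pairwise Hamming distances:
  Seq1 vs Seq2: 6
  Seq1 vs Seq3: 3
  Seq1 vs Seq4: 5
  Seq1 vs Seq5: 5
  Seq2 vs Seq3: 9
  Seq2 vs Seq4: 10
  Seq2 vs Seq5: 9
  Seq3 vs Seq4: 6
  Seq3 vs Seq5: 6
  Seq4 vs Seq5: 6
The smallest is 3, between Seq1 and Seq3.

3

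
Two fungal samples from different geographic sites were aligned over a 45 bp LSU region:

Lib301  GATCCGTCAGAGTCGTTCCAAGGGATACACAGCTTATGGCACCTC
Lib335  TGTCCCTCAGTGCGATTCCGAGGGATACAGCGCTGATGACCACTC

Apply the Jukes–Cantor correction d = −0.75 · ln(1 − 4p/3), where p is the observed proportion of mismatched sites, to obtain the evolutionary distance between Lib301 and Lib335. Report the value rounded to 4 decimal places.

0.4019

Differing sites — 1:G/T; 2:A/G; 6:G/C; 11:A/T; 13:T/C; 14:C/G; 15:G/A; 20:A/G; 30:C/G; 31:A/C; 35:T/G; 39:G/A; 41:A/C; 42:C/A.
p = 14/45 = 0.311111.
d = −0.75 · ln(1 − (4/3)·0.311111) = −0.75 · ln(0.585185) = −0.75 · (-0.535827) = 0.4019.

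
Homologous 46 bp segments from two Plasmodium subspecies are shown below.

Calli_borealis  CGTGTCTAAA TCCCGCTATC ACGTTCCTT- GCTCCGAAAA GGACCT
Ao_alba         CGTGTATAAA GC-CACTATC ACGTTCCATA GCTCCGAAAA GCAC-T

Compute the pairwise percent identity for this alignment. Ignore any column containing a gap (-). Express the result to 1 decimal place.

88.4%

Excluding the 3 gap columns leaves 43 comparable sites.
The sequences differ at positions 6 (C/A), 11 (T/G), 15 (G/A), 28 (T/A), 42 (G/C).
38 of the 43 comparable sites match, so the percent identity is 38/43 × 100 = 88.4%.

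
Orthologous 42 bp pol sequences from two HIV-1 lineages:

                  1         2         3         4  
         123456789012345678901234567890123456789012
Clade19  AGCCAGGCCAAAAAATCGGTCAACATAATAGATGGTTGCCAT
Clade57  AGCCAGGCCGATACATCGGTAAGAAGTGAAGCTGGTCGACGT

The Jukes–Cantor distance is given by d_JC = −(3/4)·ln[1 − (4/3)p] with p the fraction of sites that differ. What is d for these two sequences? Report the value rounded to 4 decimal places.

0.4408

The sequences differ at positions 10 (A/G), 12 (A/T), 14 (A/C), 21 (C/A), 23 (A/G), 24 (C/A), 26 (T/G), 27 (A/T), 28 (A/G), 29 (T/A), 32 (A/C), 37 (T/C), 39 (C/A), 41 (A/G).
p = 14/42 = 0.333333.
d = −0.75 · ln(1 − (4/3)·0.333333) = −0.75 · ln(0.555556) = −0.75 · (-0.587786) = 0.4408.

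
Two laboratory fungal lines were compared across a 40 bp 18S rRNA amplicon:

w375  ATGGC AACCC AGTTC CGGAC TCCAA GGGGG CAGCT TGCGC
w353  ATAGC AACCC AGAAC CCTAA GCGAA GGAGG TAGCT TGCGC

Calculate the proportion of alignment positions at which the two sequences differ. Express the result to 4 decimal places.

Differing sites — 3:G/A; 13:T/A; 14:T/A; 17:G/C; 18:G/T; 20:C/A; 21:T/G; 23:C/G; 28:G/A; 31:C/T.
There are 10 differences over 40 sites, so p = 10/40 = 0.2500.

0.2500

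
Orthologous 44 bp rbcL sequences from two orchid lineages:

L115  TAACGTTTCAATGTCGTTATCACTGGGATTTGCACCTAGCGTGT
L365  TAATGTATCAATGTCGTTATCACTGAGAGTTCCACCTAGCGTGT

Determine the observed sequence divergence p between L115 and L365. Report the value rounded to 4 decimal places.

0.1136

Differing sites — 4:C/T; 7:T/A; 26:G/A; 29:T/G; 32:G/C.
There are 5 differences over 44 sites, so p = 5/44 = 0.1136.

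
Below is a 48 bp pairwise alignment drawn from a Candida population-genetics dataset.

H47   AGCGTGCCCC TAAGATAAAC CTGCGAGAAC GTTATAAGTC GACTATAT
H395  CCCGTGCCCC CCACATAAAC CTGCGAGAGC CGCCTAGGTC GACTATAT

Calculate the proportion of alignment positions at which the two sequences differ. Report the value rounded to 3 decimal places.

0.229

The sequences differ at positions 1 (A/C), 2 (G/C), 11 (T/C), 12 (A/C), 14 (G/C), 29 (A/G), 31 (G/C), 32 (T/G), 33 (T/C), 34 (A/C), 37 (A/G).
There are 11 differences over 48 sites, so p = 11/48 = 0.229.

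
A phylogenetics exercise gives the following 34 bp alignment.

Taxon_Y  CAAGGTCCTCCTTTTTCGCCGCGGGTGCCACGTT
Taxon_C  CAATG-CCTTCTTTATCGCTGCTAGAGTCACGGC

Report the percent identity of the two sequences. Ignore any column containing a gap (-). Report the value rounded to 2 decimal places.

Excluding the 1 gap column leaves 33 comparable sites.
Mismatches occur at site 4 (G→T), site 10 (C→T), site 15 (T→A), site 20 (C→T), site 23 (G→T), site 24 (G→A), site 26 (T→A), site 28 (C→T), site 33 (T→G), site 34 (T→C).
23 of the 33 comparable sites match, so the percent identity is 23/33 × 100 = 69.70%.

69.70%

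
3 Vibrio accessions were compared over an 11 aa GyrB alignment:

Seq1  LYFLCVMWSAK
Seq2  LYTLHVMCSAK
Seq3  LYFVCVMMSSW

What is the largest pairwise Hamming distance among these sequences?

Pairwise Hamming distances:
  Seq1 vs Seq2: 3
  Seq1 vs Seq3: 4
  Seq2 vs Seq3: 6
The largest is 6, between Seq2 and Seq3.

6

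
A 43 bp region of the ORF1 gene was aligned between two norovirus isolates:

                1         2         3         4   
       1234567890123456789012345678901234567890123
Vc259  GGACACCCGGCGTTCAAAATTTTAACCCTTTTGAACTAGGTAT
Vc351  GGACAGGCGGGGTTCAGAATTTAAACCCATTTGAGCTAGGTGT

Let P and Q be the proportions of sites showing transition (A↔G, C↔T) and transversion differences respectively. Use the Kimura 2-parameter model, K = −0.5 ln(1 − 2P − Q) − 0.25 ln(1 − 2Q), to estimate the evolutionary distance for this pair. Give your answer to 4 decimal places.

0.2139

The sequences differ at positions 6 (C/G, transversion), 7 (C/G, transversion), 11 (C/G, transversion), 17 (A/G, transition), 23 (T/A, transversion), 29 (T/A, transversion), 35 (A/G, transition), 42 (A/G, transition).
Of the 8 differences, 3 transitions and 5 transversions over 43 sites: P = 3/43 = 0.069767, Q = 5/43 = 0.116279.
d = −0.5·ln(0.744187) − 0.25·ln(0.767442) = −0.5·(-0.295463) − 0.25·(-0.264692) = 0.2139.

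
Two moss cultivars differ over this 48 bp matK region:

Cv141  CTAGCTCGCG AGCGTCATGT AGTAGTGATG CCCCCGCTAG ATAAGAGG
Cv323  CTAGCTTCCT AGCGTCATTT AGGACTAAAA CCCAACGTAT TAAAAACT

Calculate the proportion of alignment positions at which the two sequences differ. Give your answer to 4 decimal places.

Differing sites — 7:C/T; 8:G/C; 10:G/T; 19:G/T; 23:T/G; 25:G/C; 27:G/A; 29:T/A; 30:G/A; 34:C/A; 35:C/A; 36:G/C; 37:C/G; 40:G/T; 41:A/T; 42:T/A; 45:G/A; 47:G/C; 48:G/T.
There are 19 differences over 48 sites, so p = 19/48 = 0.3958.

0.3958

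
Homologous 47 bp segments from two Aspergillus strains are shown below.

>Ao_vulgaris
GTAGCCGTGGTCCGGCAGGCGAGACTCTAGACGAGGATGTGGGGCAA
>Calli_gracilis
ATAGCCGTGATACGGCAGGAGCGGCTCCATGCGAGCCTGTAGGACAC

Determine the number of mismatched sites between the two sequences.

Differing sites — 1:G/A; 10:G/A; 12:C/A; 20:C/A; 22:A/C; 24:A/G; 28:T/C; 30:G/T; 31:A/G; 36:G/C; 37:A/C; 41:G/A; 44:G/A; 47:A/C.
That gives 14 mismatches out of 47 aligned sites, so the Hamming distance is 14.

14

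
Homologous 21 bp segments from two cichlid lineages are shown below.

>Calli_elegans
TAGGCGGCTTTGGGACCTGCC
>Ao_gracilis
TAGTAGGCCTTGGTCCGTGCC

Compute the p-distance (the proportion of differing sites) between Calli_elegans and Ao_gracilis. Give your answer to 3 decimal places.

Differing sites — 4:G/T; 5:C/A; 9:T/C; 14:G/T; 15:A/C; 17:C/G.
There are 6 differences over 21 sites, so p = 6/21 = 0.286.

0.286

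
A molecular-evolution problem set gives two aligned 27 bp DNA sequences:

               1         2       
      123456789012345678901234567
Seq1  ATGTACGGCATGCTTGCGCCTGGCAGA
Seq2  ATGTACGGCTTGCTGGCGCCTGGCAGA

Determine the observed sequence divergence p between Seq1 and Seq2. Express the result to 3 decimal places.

0.074

Differing sites — 10:A/T; 15:T/G.
There are 2 differences over 27 sites, so p = 2/27 = 0.074.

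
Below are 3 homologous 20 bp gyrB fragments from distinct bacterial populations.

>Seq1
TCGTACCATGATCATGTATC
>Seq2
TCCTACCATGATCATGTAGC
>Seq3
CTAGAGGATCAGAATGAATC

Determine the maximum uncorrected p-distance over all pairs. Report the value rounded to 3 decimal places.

Pairwise Hamming distances:
  Seq1 vs Seq2: 2
  Seq1 vs Seq3: 10
  Seq2 vs Seq3: 11
The largest is 11 mismatches, between Seq2 and Seq3; p = 11/20 = 0.550.

0.550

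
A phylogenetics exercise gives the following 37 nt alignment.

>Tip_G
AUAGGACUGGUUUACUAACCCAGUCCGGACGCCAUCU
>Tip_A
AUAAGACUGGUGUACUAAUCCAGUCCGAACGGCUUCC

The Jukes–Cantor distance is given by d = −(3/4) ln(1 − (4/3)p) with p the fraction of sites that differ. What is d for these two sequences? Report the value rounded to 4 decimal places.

Mismatches occur at site 4 (G↔A), site 12 (U↔G), site 19 (C↔U), site 28 (G↔A), site 32 (C↔G), site 34 (A↔U), site 37 (U↔C).
p = 7/37 = 0.189189.
d = −0.75 · ln(1 − (4/3)·0.189189) = −0.75 · ln(0.747748) = −0.75 · (-0.290689) = 0.2180.

0.2180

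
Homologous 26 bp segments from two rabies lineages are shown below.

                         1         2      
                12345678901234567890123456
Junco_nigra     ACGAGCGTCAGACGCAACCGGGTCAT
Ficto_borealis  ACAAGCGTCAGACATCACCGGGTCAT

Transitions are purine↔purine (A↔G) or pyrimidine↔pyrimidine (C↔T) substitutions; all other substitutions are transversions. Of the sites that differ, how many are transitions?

3

Mismatches occur at site 3 (G↔A, transition), site 14 (G↔A, transition), site 15 (C↔T, transition), site 16 (A↔C, transversion).
Of the 4 differences, 3 transitions and 1 transversion, so the answer is 3.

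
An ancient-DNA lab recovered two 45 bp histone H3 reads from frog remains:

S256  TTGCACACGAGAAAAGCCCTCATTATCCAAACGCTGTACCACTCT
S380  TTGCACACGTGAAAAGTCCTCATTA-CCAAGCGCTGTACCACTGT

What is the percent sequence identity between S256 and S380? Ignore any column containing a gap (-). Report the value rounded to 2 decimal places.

90.91%

Excluding the 1 gap column leaves 44 comparable sites.
Differing sites — 10:A/T; 17:C/T; 31:A/G; 44:C/G.
40 of the 44 comparable sites match, so the percent identity is 40/44 × 100 = 90.91%.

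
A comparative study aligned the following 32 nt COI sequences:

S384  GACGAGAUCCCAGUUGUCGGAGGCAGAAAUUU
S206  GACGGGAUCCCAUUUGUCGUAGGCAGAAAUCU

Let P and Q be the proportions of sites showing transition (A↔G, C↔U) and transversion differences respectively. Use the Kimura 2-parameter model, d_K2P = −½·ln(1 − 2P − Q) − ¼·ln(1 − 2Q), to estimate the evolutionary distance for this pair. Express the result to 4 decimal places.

0.1372

Mismatches occur at site 5 (A/G, transition), site 13 (G/U, transversion), site 20 (G/U, transversion), site 31 (U/C, transition).
Of the 4 differences, 2 transitions and 2 transversions over 32 sites: P = 2/32 = 0.062500, Q = 2/32 = 0.062500.
d = −0.5·ln(0.812500) − 0.25·ln(0.875000) = −0.5·(-0.207639) − 0.25·(-0.133531) = 0.1372.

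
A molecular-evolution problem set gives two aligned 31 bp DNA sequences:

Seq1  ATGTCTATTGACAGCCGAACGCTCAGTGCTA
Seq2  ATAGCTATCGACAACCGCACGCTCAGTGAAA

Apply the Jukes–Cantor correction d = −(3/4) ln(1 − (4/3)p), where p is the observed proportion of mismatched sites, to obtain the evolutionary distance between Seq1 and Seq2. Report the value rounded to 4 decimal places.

0.2687

The sequences differ at positions 3 (G/A), 4 (T/G), 9 (T/C), 14 (G/A), 18 (A/C), 29 (C/A), 30 (T/A).
p = 7/31 = 0.225806.
d = −0.75 · ln(1 − (4/3)·0.225806) = −0.75 · ln(0.698925) = −0.75 · (-0.358212) = 0.2687.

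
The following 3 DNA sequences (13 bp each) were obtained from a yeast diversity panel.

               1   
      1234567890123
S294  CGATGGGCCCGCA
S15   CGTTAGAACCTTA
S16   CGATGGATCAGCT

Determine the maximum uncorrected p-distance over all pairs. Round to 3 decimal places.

0.538

Pairwise Hamming distances:
  S294 vs S15: 6
  S294 vs S16: 4
  S15 vs S16: 7
The largest is 7 mismatches, between S15 and S16; p = 7/13 = 0.538.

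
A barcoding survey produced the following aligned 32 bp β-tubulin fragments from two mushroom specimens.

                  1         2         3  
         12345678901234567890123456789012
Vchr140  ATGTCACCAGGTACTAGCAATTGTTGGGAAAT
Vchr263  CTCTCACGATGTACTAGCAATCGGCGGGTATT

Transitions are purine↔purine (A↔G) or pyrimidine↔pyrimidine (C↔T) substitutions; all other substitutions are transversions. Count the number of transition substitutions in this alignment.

2

Mismatches occur at site 1 (A→C, transversion), site 3 (G→C, transversion), site 8 (C→G, transversion), site 10 (G→T, transversion), site 22 (T→C, transition), site 24 (T→G, transversion), site 25 (T→C, transition), site 29 (A→T, transversion), site 31 (A→T, transversion).
Of the 9 differences, 2 transitions and 7 transversions, so the answer is 2.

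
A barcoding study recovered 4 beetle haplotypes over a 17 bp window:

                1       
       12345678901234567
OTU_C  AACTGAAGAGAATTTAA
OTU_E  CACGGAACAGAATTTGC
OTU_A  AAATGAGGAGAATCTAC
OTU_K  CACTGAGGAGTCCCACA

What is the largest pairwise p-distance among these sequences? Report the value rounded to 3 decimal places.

Pairwise Hamming distances:
  OTU_C vs OTU_E: 5
  OTU_C vs OTU_A: 4
  OTU_C vs OTU_K: 8
  OTU_E vs OTU_A: 7
  OTU_E vs OTU_K: 10
  OTU_A vs OTU_K: 8
The largest is 10 mismatches, between OTU_E and OTU_K; p = 10/17 = 0.588.

0.588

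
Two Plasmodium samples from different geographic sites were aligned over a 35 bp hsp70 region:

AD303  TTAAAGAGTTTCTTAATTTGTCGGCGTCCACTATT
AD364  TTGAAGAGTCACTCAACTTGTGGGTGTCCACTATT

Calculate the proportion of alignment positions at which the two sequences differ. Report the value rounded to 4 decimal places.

0.2000

Differing sites — 3:A/G; 10:T/C; 11:T/A; 14:T/C; 17:T/C; 22:C/G; 25:C/T.
There are 7 differences over 35 sites, so p = 7/35 = 0.2000.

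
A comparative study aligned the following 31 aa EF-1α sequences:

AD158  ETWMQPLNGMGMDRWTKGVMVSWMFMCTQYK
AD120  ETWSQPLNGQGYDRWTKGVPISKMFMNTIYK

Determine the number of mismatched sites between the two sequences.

The sequences differ at positions 4 (M/S), 10 (M/Q), 12 (M/Y), 20 (M/P), 21 (V/I), 23 (W/K), 27 (C/N), 29 (Q/I).
That gives 8 mismatches out of 31 aligned sites, so the Hamming distance is 8.

8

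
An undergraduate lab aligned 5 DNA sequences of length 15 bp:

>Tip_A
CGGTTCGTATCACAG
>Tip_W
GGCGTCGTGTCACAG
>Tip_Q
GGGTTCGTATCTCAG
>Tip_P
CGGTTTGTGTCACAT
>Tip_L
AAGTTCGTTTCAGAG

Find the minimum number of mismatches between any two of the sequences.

Pairwise Hamming distances:
  Tip_A vs Tip_W: 4
  Tip_A vs Tip_Q: 2
  Tip_A vs Tip_P: 3
  Tip_A vs Tip_L: 4
  Tip_W vs Tip_Q: 4
  Tip_W vs Tip_P: 5
  Tip_W vs Tip_L: 6
  Tip_Q vs Tip_P: 5
  Tip_Q vs Tip_L: 5
  Tip_P vs Tip_L: 6
The smallest is 2, between Tip_A and Tip_Q.

2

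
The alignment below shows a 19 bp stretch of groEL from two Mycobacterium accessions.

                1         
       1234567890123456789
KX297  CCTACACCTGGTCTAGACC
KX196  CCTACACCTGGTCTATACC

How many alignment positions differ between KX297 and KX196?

1

A single mismatch occurs at site 16 (G↔T).
That gives 1 mismatch out of 19 aligned sites, so the Hamming distance is 1.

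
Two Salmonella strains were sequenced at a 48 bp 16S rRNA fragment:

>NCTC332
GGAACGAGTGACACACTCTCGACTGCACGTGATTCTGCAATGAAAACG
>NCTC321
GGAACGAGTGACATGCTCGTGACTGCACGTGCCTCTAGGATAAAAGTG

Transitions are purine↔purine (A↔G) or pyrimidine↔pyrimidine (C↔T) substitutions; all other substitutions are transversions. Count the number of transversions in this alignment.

3

Differing sites — 14:C/T (Ti); 15:A/G (Ti); 19:T/G (Tv); 20:C/T (Ti); 32:A/C (Tv); 33:T/C (Ti); 37:G/A (Ti); 38:C/G (Tv); 39:A/G (Ti); 42:G/A (Ti); 46:A/G (Ti); 47:C/T (Ti).
Of the 12 differences, 9 transitions and 3 transversions, so the answer is 3.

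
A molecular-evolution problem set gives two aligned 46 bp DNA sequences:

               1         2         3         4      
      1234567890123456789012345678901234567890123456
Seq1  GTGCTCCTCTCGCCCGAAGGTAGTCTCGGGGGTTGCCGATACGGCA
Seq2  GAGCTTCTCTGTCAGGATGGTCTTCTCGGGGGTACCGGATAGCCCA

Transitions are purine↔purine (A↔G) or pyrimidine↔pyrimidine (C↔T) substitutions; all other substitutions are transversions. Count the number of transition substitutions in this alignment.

The sequences differ at positions 2 (T/A, transversion), 6 (C/T, transition), 11 (C/G, transversion), 12 (G/T, transversion), 14 (C/A, transversion), 15 (C/G, transversion), 18 (A/T, transversion), 22 (A/C, transversion), 23 (G/T, transversion), 34 (T/A, transversion), 35 (G/C, transversion), 37 (C/G, transversion), 42 (C/G, transversion), 43 (G/C, transversion), 44 (G/C, transversion).
Of the 15 differences, 1 transition and 14 transversions, so the answer is 1.

1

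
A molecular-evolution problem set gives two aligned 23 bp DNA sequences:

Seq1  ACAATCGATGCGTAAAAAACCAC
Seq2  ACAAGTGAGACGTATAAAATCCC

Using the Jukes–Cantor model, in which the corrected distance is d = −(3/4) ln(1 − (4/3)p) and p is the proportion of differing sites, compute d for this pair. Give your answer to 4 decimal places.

0.3904

The sequences differ at positions 5 (T/G), 6 (C/T), 9 (T/G), 10 (G/A), 15 (A/T), 20 (C/T), 22 (A/C).
p = 7/23 = 0.304348.
d = −0.75 · ln(1 − (4/3)·0.304348) = −0.75 · ln(0.594203) = −0.75 · (-0.520534) = 0.3904.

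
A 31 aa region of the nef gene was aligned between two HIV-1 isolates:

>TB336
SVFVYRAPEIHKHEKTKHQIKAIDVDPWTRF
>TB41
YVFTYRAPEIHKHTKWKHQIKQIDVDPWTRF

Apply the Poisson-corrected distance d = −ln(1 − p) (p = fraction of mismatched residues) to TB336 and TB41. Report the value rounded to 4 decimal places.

Differing sites — 1:S/Y; 4:V/T; 14:E/T; 16:T/W; 22:A/Q.
p = 5/31 = 0.161290.
d = −ln(1 − 0.161290) = −ln(0.838710) = 0.1759.

0.1759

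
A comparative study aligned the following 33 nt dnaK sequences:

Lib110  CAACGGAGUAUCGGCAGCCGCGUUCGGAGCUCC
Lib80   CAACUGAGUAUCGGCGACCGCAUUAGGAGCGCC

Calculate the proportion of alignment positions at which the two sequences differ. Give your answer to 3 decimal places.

The sequences differ at positions 5 (G/U), 16 (A/G), 17 (G/A), 22 (G/A), 25 (C/A), 31 (U/G).
There are 6 differences over 33 sites, so p = 6/33 = 0.182.

0.182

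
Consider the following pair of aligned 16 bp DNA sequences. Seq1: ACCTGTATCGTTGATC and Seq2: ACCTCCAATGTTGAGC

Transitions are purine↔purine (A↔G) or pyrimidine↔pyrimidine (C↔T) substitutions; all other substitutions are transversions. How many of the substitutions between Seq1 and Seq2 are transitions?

Mismatches occur at site 5 (G/C, transversion), site 6 (T/C, transition), site 8 (T/A, transversion), site 9 (C/T, transition), site 15 (T/G, transversion).
Of the 5 differences, 2 transitions and 3 transversions, so the answer is 2.

2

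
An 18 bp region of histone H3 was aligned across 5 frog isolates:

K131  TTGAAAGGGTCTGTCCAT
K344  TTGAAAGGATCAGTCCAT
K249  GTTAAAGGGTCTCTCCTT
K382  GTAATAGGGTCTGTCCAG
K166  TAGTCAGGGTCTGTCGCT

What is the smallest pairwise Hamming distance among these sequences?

2

Pairwise Hamming distances:
  K131 vs K344: 2
  K131 vs K249: 4
  K131 vs K382: 4
  K131 vs K166: 5
  K344 vs K249: 6
  K344 vs K382: 6
  K344 vs K166: 7
  K249 vs K382: 5
  K249 vs K166: 8
  K382 vs K166: 8
The smallest is 2, between K131 and K344.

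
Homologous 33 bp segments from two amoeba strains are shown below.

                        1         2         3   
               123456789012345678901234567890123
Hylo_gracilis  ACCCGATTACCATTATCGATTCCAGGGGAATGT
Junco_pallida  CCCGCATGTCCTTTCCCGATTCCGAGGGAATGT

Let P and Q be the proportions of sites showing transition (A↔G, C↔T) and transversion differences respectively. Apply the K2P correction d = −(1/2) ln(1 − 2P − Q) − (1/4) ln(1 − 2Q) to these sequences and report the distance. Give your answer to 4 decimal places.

The sequences differ at positions 1 (A/C, transversion), 4 (C/G, transversion), 5 (G/C, transversion), 8 (T/G, transversion), 9 (A/T, transversion), 12 (A/T, transversion), 15 (A/C, transversion), 16 (T/C, transition), 24 (A/G, transition), 25 (G/A, transition).
Of the 10 differences, 3 transitions and 7 transversions over 33 sites: P = 3/33 = 0.090909, Q = 7/33 = 0.212121.
d = −0.5·ln(0.606061) − 0.25·ln(0.575758) = −0.5·(-0.500775) − 0.25·(-0.552068) = 0.3884.

0.3884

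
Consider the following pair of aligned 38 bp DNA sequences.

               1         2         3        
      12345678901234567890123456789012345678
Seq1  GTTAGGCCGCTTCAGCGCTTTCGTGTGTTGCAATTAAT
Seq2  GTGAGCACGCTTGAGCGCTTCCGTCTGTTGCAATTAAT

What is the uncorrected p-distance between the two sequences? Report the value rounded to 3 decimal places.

Differing sites — 3:T/G; 6:G/C; 7:C/A; 13:C/G; 21:T/C; 25:G/C.
There are 6 differences over 38 sites, so p = 6/38 = 0.158.

0.158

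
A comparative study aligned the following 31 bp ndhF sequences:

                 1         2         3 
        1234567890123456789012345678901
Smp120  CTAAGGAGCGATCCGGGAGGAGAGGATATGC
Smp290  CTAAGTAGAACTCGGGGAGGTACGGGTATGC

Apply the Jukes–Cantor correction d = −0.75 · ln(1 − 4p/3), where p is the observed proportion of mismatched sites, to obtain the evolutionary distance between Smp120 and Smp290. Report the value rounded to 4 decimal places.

0.3672

Differing sites — 6:G/T; 9:C/A; 10:G/A; 11:A/C; 14:C/G; 21:A/T; 22:G/A; 23:A/C; 26:A/G.
p = 9/31 = 0.290323.
d = −0.75 · ln(1 − (4/3)·0.290323) = −0.75 · ln(0.612903) = −0.75 · (-0.489549) = 0.3672.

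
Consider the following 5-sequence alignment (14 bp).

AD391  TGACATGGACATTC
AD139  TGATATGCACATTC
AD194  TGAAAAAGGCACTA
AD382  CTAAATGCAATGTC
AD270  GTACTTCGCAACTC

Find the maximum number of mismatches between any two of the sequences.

Pairwise Hamming distances:
  AD391 vs AD139: 2
  AD391 vs AD194: 6
  AD391 vs AD382: 7
  AD391 vs AD270: 7
  AD139 vs AD194: 7
  AD139 vs AD382: 6
  AD139 vs AD270: 9
  AD194 vs AD382: 10
  AD194 vs AD270: 9
  AD382 vs AD270: 8
The largest is 10, between AD194 and AD382.

10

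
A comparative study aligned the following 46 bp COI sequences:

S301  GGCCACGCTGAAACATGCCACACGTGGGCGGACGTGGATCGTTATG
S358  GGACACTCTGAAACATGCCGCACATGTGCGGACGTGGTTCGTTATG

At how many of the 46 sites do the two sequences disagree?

6

Differing sites — 3:C/A; 7:G/T; 20:A/G; 24:G/A; 27:G/T; 38:A/T.
That gives 6 mismatches out of 46 aligned sites, so the Hamming distance is 6.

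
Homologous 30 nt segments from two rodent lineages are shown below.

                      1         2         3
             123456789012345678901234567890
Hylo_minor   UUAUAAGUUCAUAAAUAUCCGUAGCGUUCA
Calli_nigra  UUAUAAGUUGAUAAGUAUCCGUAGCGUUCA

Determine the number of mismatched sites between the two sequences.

2

The sequences differ at positions 10 (C/G), 15 (A/G).
That gives 2 mismatches out of 30 aligned sites, so the Hamming distance is 2.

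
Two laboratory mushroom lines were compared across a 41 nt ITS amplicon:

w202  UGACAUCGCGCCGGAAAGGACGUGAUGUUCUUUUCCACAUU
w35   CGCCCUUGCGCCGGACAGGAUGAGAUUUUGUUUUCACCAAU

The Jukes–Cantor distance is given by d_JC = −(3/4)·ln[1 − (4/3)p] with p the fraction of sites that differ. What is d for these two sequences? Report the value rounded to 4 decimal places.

The sequences differ at positions 1 (U/C), 3 (A/C), 5 (A/C), 7 (C/U), 16 (A/C), 21 (C/U), 23 (U/A), 27 (G/U), 30 (C/G), 36 (C/A), 37 (A/C), 40 (U/A).
p = 12/41 = 0.292683.
d = −0.75 · ln(1 − (4/3)·0.292683) = −0.75 · ln(0.609756) = −0.75 · (-0.494696) = 0.3710.

0.3710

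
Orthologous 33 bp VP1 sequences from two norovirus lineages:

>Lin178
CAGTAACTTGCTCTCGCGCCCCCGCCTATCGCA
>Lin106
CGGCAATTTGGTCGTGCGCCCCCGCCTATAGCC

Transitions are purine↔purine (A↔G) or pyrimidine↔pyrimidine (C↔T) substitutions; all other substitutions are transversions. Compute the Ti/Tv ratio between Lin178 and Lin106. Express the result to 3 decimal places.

Differing sites — 2:A/G (Ti); 4:T/C (Ti); 7:C/T (Ti); 11:C/G (Tv); 14:T/G (Tv); 15:C/T (Ti); 30:C/A (Tv); 33:A/C (Tv).
Of the 8 differences, 4 transitions and 4 transversions, so Ti/Tv = 4/4 = 1.000.

1.000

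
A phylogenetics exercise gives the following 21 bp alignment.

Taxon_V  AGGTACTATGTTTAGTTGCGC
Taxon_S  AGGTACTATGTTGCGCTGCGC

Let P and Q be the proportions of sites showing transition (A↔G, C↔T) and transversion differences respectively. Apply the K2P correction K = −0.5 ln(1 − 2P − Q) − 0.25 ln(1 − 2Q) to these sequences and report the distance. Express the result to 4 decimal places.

Mismatches occur at site 13 (T↔G, transversion), site 14 (A↔C, transversion), site 16 (T↔C, transition).
Of the 3 differences, 1 transition and 2 transversions over 21 sites: P = 1/21 = 0.047619, Q = 2/21 = 0.095238.
d = −0.5·ln(0.809524) − 0.25·ln(0.809524) = −0.5·(-0.211309) − 0.25·(-0.211309) = 0.1585.

0.1585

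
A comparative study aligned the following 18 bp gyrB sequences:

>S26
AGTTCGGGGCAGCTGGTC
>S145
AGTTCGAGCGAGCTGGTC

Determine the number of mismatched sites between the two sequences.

3

Differing sites — 7:G/A; 9:G/C; 10:C/G.
That gives 3 mismatches out of 18 aligned sites, so the Hamming distance is 3.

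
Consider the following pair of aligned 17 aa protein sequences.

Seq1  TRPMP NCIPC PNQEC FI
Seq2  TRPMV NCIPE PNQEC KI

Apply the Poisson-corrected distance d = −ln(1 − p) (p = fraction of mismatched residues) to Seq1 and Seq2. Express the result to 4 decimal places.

0.1942

The sequences differ at positions 5 (P/V), 10 (C/E), 16 (F/K).
p = 3/17 = 0.176471.
d = −ln(1 − 0.176471) = −ln(0.823529) = 0.1942.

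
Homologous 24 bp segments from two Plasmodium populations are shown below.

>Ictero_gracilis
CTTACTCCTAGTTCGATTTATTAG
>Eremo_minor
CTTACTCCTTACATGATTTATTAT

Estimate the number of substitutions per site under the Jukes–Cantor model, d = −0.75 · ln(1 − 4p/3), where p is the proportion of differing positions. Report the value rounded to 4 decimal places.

The sequences differ at positions 10 (A/T), 11 (G/A), 12 (T/C), 13 (T/A), 14 (C/T), 24 (G/T).
p = 6/24 = 0.250000.
d = −0.75 · ln(1 − (4/3)·0.250000) = −0.75 · ln(0.666667) = −0.75 · (-0.405465) = 0.3041.

0.3041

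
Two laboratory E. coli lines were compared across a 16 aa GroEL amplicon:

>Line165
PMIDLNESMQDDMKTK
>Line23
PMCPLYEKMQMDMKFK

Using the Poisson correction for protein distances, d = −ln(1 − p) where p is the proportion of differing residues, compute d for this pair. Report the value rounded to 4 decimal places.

Mismatches occur at site 3 (I↔C), site 4 (D↔P), site 6 (N↔Y), site 8 (S↔K), site 11 (D↔M), site 15 (T↔F).
p = 6/16 = 0.375000.
d = −ln(1 − 0.375000) = −ln(0.625000) = 0.4700.

0.4700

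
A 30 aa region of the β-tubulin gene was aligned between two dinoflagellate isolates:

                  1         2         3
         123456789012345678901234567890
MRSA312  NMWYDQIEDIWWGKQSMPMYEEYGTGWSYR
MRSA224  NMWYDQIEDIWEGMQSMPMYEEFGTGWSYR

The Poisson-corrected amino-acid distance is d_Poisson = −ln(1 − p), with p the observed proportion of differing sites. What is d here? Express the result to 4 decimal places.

The sequences differ at positions 12 (W/E), 14 (K/M), 23 (Y/F).
p = 3/30 = 0.100000.
d = −ln(1 − 0.100000) = −ln(0.900000) = 0.1054.

0.1054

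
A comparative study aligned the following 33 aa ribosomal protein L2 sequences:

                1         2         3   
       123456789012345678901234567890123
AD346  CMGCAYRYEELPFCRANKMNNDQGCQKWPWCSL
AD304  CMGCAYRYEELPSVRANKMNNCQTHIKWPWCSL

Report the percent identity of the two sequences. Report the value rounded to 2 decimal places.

81.82%

Differing sites — 13:F/S; 14:C/V; 22:D/C; 24:G/T; 25:C/H; 26:Q/I.
27 of the 33 sites match, so the percent identity is 27/33 × 100 = 81.82%.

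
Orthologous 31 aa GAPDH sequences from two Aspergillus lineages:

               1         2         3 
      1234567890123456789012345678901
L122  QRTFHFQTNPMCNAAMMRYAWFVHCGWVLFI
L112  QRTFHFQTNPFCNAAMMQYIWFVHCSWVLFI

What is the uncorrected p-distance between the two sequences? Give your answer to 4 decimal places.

Mismatches occur at site 11 (M↔F), site 18 (R↔Q), site 20 (A↔I), site 26 (G↔S).
There are 4 differences over 31 sites, so p = 4/31 = 0.1290.

0.1290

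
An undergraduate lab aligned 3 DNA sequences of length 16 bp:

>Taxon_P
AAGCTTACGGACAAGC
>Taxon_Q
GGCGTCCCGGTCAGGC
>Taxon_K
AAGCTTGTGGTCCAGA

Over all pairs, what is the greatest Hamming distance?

Pairwise Hamming distances:
  Taxon_P vs Taxon_Q: 8
  Taxon_P vs Taxon_K: 5
  Taxon_Q vs Taxon_K: 10
The largest is 10, between Taxon_Q and Taxon_K.

10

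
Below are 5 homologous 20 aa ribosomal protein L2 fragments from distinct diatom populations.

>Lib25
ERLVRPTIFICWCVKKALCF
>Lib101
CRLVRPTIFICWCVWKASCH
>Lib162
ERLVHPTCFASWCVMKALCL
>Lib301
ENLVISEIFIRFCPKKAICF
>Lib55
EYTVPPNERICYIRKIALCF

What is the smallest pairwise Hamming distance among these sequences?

4

Pairwise Hamming distances:
  Lib25 vs Lib101: 4
  Lib25 vs Lib162: 6
  Lib25 vs Lib301: 8
  Lib25 vs Lib55: 10
  Lib101 vs Lib162: 8
  Lib101 vs Lib301: 11
  Lib101 vs Lib55: 14
  Lib162 vs Lib301: 12
  Lib162 vs Lib55: 14
  Lib301 vs Lib55: 13
The smallest is 4, between Lib25 and Lib101.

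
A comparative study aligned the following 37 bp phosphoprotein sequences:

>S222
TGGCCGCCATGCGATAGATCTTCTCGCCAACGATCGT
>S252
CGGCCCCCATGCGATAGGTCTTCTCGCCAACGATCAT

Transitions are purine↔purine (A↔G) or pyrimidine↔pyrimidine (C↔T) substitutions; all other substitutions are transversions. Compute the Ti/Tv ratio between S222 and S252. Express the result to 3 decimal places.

The sequences differ at positions 1 (T/C, transition), 6 (G/C, transversion), 18 (A/G, transition), 36 (G/A, transition).
Of the 4 differences, 3 transitions and 1 transversion, so Ti/Tv = 3/1 = 3.000.

3.000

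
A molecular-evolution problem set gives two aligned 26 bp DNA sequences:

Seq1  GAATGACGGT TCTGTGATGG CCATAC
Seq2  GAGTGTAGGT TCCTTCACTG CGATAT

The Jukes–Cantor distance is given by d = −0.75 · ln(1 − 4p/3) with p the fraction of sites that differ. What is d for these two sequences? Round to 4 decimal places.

Mismatches occur at site 3 (A↔G), site 6 (A↔T), site 7 (C↔A), site 13 (T↔C), site 14 (G↔T), site 16 (G↔C), site 18 (T↔C), site 19 (G↔T), site 22 (C↔G), site 26 (C↔T).
p = 10/26 = 0.384615.
d = −0.75 · ln(1 − (4/3)·0.384615) = −0.75 · ln(0.487180) = −0.75 · (-0.719122) = 0.5393.

0.5393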